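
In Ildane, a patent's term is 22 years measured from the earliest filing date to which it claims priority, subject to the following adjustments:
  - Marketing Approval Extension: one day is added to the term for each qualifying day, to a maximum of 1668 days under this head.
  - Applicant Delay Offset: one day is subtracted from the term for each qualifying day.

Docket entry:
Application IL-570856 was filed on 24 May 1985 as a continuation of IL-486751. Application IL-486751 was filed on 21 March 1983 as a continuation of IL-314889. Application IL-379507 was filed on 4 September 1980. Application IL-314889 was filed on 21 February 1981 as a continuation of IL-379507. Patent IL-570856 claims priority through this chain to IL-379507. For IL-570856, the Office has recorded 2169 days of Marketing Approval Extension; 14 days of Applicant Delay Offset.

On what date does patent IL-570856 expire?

Earliest priority filing: 4 September 1980.
Base term: 4 September 1980 + 22 years → 4 September 2002.
Marketing Approval Extension: 2169 days claimed exceeds the 1668-day cap, so +1668 days → 30 March 2007.
Applicant Delay Offset: −14 days → 16 March 2007.

2007-03-16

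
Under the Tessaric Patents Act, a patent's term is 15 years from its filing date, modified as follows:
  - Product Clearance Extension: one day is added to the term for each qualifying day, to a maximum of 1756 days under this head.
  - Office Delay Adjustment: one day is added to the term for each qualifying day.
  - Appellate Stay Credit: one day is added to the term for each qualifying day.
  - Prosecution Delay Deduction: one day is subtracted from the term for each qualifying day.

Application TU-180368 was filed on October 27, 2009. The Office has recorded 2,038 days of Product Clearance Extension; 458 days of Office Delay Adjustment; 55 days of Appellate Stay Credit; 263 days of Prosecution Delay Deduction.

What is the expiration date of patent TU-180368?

April 25, 2030

Base term: filing date + 15 years → 27 October 2024.
Product Clearance Extension: 2038 days claimed exceeds the 1756-day cap, so +1756 days → 18 August 2029.
Office Delay Adjustment: +458 days → 19 November 2030.
Appellate Stay Credit: +55 days → 13 January 2031.
Prosecution Delay Deduction: −263 days → 25 April 2030.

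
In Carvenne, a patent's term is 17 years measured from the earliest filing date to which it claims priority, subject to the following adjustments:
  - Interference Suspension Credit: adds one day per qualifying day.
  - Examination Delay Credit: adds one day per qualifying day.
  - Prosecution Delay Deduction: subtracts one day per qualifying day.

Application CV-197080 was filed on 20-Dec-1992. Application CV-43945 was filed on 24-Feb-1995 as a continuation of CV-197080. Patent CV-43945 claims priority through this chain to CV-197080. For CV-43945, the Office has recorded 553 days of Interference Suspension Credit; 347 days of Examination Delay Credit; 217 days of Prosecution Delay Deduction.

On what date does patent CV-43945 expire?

Earliest priority filing: 20 December 1992.
Base term: 20 December 1992 + 17 years → 20 December 2009.
Interference Suspension Credit: +553 days → 26 June 2011.
Examination Delay Credit: +347 days → 7 June 2012.
Prosecution Delay Deduction: −217 days → 3 November 2011.

November 3, 2011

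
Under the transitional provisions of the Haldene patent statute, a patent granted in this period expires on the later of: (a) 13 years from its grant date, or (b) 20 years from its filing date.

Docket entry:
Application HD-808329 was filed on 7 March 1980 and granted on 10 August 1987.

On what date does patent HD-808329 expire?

(a) grant + 13 years → 10 August 2000.
(b) filing + 20 years → 7 March 2000.
Later of the two: 10 August 2000.

2000-08-10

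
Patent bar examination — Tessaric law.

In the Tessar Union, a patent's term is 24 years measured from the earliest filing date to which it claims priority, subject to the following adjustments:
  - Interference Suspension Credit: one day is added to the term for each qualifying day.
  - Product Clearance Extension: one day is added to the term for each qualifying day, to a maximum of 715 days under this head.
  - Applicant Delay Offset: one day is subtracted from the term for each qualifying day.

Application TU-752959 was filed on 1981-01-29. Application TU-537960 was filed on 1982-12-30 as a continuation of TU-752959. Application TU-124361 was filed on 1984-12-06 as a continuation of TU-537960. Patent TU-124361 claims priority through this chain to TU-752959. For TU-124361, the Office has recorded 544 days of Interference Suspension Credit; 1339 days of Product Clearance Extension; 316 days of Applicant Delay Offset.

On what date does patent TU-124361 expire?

August 30, 2007

Earliest priority filing: 29 January 1981.
Base term: 29 January 1981 + 24 years → 29 January 2005.
Interference Suspension Credit: +544 days → 27 July 2006.
Product Clearance Extension: 1339 days claimed exceeds the 715-day cap, so +715 days → 11 July 2008.
Applicant Delay Offset: −316 days → 30 August 2007.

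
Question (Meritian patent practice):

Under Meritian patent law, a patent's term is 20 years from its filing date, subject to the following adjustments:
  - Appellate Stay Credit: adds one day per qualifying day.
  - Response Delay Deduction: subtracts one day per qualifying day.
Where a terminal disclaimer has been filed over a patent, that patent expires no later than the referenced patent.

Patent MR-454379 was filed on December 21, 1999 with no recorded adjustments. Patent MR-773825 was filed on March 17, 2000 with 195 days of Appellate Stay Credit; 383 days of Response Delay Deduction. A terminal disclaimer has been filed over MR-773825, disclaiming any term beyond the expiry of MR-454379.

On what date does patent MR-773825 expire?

September 11, 2019

Natural term of MR-773825:
  Base: filing + 20 years → 17 March 2020.
  Appellate Stay Credit: +195 days → 28 September 2020.
  Response Delay Deduction: −383 days → 11 September 2019.
Expiry of referenced patent MR-454379:
  Base: filing + 20 years → 21 December 2019.
Terminal disclaimer: MR-773825 expires on the earlier of 11 September 2019 and 21 December 2019.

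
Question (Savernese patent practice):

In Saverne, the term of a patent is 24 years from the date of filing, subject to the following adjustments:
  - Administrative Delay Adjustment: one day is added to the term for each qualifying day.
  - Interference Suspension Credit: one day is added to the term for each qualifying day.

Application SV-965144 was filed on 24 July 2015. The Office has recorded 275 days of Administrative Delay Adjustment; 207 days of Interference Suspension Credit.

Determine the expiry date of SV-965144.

2040-11-17

Base term: filing date + 24 years → 24 July 2039.
Administrative Delay Adjustment: +275 days → 24 April 2040.
Interference Suspension Credit: +207 days → 17 November 2040.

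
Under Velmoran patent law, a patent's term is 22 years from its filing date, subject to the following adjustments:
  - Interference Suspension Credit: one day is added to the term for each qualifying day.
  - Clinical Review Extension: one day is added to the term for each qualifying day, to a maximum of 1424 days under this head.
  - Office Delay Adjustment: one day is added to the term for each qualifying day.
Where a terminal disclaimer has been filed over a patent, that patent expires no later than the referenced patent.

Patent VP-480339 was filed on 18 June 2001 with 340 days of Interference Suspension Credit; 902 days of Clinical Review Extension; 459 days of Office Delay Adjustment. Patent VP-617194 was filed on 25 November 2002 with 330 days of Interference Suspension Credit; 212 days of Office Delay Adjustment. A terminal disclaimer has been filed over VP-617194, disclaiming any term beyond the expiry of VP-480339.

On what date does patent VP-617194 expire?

Natural term of VP-617194:
  Base: filing + 22 years → 25 November 2024.
  Interference Suspension Credit: +330 days → 21 October 2025.
  Office Delay Adjustment: +212 days → 21 May 2026.
Expiry of referenced patent VP-480339:
  Base: filing + 22 years → 18 June 2023.
  Interference Suspension Credit: +340 days → 23 May 2024.
  Clinical Review Extension: 902 days (within the 1424-day cap) → +902 days → 11 November 2026.
  Office Delay Adjustment: +459 days → 13 February 2028.
Terminal disclaimer: VP-617194 expires on the earlier of 21 May 2026 and 13 February 2028.

2026-05-21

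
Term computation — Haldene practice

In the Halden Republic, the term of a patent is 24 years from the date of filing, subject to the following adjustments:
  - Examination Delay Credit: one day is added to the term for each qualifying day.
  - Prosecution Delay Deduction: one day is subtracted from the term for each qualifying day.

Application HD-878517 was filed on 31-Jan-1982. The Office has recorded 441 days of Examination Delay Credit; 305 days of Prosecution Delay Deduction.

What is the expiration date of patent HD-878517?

Base term: filing date + 24 years → 31 January 2006.
Examination Delay Credit: +441 days → 17 April 2007.
Prosecution Delay Deduction: −305 days → 16 June 2006.

June 16, 2006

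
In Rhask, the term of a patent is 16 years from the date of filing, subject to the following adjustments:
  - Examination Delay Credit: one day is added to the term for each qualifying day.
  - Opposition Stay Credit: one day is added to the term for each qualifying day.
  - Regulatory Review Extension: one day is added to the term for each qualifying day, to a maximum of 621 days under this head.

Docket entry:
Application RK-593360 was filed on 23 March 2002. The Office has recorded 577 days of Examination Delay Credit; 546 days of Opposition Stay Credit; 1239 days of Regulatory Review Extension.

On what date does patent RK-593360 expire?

December 31, 2022

Base term: filing date + 16 years → 23 March 2018.
Examination Delay Credit: +577 days → 21 October 2019.
Opposition Stay Credit: +546 days → 19 April 2021.
Regulatory Review Extension: 1239 days claimed exceeds the 621-day cap, so +621 days → 31 December 2022.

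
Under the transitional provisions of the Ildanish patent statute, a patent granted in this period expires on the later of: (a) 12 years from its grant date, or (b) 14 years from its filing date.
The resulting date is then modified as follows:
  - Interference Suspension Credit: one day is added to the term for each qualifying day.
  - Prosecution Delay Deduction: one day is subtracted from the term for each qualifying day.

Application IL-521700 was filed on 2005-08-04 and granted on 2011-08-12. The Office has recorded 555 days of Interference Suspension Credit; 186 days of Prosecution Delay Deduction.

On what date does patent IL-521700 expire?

2024-08-15

(a) grant + 12 years → 12 August 2023.
(b) filing + 14 years → 4 August 2019.
Later of the two: 12 August 2023.
Interference Suspension Credit: +555 days → 17 February 2025.
Prosecution Delay Deduction: −186 days → 15 August 2024.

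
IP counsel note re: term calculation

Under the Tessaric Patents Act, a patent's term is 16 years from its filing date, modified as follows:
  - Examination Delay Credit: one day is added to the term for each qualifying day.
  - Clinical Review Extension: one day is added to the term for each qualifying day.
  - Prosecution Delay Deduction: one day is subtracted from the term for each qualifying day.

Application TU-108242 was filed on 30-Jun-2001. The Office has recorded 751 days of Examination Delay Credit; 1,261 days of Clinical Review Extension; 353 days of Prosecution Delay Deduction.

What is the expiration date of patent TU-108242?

Base term: filing date + 16 years → 30 June 2017.
Examination Delay Credit: +751 days → 21 July 2019.
Clinical Review Extension: +1261 days → 2 January 2023.
Prosecution Delay Deduction: −353 days → 14 January 2022.

January 14, 2022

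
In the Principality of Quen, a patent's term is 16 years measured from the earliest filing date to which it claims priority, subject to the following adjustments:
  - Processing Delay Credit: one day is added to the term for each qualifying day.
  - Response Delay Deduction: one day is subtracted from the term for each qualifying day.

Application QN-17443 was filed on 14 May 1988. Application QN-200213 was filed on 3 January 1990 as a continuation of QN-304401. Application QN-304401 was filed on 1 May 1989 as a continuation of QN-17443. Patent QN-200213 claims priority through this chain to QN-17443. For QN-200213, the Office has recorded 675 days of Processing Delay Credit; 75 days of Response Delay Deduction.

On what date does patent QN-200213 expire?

Earliest priority filing: 14 May 1988.
Base term: 14 May 1988 + 16 years → 14 May 2004.
Processing Delay Credit: +675 days → 20 March 2006.
Response Delay Deduction: −75 days → 4 January 2006.

January 4, 2006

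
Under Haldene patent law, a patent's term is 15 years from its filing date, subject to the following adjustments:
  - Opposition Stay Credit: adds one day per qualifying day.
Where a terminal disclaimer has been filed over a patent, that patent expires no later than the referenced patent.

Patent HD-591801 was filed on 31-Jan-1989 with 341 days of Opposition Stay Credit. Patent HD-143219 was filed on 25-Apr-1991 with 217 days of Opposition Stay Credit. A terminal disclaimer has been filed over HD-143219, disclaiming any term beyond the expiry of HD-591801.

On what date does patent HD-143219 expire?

Natural term of HD-143219:
  Base: filing + 15 years → 25 April 2006.
  Opposition Stay Credit: +217 days → 28 November 2006.
Expiry of referenced patent HD-591801:
  Base: filing + 15 years → 31 January 2004.
  Opposition Stay Credit: +341 days → 6 January 2005.
Terminal disclaimer: HD-143219 expires on the earlier of 28 November 2006 and 6 January 2005.

January 6, 2005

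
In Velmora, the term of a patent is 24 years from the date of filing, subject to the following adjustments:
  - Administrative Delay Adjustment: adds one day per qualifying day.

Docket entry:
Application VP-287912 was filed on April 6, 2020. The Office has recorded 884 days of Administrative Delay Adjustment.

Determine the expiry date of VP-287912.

Base term: filing date + 24 years → 6 April 2044.
Administrative Delay Adjustment: +884 days → 7 September 2046.

September 7, 2046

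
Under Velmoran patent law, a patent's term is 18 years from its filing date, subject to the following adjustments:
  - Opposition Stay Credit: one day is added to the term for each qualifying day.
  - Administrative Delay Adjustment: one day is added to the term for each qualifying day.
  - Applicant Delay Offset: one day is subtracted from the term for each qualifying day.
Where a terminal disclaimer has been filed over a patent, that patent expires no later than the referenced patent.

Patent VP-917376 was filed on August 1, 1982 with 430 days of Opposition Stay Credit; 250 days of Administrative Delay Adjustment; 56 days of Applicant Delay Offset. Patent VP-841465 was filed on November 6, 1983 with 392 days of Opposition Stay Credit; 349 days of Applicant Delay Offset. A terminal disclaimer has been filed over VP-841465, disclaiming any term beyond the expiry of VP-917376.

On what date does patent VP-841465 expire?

December 19, 2001

Natural term of VP-841465:
  Base: filing + 18 years → 6 November 2001.
  Opposition Stay Credit: +392 days → 3 December 2002.
  Applicant Delay Offset: −349 days → 19 December 2001.
Expiry of referenced patent VP-917376:
  Base: filing + 18 years → 1 August 2000.
  Opposition Stay Credit: +430 days → 5 October 2001.
  Administrative Delay Adjustment: +250 days → 12 June 2002.
  Applicant Delay Offset: −56 days → 17 April 2002.
Terminal disclaimer: VP-841465 expires on the earlier of 19 December 2001 and 17 April 2002.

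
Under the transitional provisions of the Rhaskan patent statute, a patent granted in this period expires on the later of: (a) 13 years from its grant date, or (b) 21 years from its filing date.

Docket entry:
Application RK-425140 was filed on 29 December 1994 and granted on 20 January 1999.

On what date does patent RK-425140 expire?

2015-12-29

(a) grant + 13 years → 20 January 2012.
(b) filing + 21 years → 29 December 2015.
Later of the two: 29 December 2015.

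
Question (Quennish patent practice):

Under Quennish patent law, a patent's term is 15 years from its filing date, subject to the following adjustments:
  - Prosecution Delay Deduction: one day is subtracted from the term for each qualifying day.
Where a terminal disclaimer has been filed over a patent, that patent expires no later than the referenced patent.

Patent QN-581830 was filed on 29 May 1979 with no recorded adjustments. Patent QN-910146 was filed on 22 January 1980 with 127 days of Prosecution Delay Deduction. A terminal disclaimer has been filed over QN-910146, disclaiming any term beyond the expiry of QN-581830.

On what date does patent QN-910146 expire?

Natural term of QN-910146:
  Base: filing + 15 years → 22 January 1995.
  Prosecution Delay Deduction: −127 days → 17 September 1994.
Expiry of referenced patent QN-581830:
  Base: filing + 15 years → 29 May 1994.
Terminal disclaimer: QN-910146 expires on the earlier of 17 September 1994 and 29 May 1994.

May 29, 1994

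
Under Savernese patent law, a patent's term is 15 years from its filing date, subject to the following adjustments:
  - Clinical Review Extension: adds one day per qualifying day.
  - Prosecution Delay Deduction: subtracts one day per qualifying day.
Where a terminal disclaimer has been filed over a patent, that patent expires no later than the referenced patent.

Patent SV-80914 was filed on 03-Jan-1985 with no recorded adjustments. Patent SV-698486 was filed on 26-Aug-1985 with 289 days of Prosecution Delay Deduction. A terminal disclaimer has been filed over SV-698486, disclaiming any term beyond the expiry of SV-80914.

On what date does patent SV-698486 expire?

November 11, 1999

Natural term of SV-698486:
  Base: filing + 15 years → 26 August 2000.
  Prosecution Delay Deduction: −289 days → 11 November 1999.
Expiry of referenced patent SV-80914:
  Base: filing + 15 years → 3 January 2000.
Terminal disclaimer: SV-698486 expires on the earlier of 11 November 1999 and 3 January 2000.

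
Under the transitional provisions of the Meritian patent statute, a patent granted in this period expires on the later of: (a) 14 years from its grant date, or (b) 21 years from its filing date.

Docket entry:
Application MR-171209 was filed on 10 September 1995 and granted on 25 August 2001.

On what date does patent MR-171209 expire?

September 10, 2016

(a) grant + 14 years → 25 August 2015.
(b) filing + 21 years → 10 September 2016.
Later of the two: 10 September 2016.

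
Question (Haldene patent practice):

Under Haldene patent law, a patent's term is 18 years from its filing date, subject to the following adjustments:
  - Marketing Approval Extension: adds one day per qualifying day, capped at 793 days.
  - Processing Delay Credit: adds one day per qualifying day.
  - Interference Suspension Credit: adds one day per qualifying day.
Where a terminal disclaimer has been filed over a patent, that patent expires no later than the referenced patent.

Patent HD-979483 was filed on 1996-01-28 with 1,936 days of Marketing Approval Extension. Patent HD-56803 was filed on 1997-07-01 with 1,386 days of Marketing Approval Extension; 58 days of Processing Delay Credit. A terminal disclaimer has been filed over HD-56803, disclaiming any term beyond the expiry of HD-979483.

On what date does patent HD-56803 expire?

Natural term of HD-56803:
  Base: filing + 18 years → 1 July 2015.
  Marketing Approval Extension: 1386 days claimed exceeds the 793-day cap, so +793 days → 1 September 2017.
  Processing Delay Credit: +58 days → 29 October 2017.
Expiry of referenced patent HD-979483:
  Base: filing + 18 years → 28 January 2014.
  Marketing Approval Extension: 1936 days claimed exceeds the 793-day cap, so +793 days → 31 March 2016.
Terminal disclaimer: HD-56803 expires on the earlier of 29 October 2017 and 31 March 2016.

2016-03-31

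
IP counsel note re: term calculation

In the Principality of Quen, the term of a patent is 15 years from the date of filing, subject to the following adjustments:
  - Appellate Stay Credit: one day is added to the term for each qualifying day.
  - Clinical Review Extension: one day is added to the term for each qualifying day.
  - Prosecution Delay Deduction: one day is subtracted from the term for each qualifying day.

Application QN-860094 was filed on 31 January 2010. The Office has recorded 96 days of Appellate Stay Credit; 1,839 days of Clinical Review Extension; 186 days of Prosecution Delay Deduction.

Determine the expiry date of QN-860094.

Base term: filing date + 15 years → 31 January 2025.
Appellate Stay Credit: +96 days → 7 May 2025.
Clinical Review Extension: +1839 days → 20 May 2030.
Prosecution Delay Deduction: −186 days → 15 November 2029.

November 15, 2029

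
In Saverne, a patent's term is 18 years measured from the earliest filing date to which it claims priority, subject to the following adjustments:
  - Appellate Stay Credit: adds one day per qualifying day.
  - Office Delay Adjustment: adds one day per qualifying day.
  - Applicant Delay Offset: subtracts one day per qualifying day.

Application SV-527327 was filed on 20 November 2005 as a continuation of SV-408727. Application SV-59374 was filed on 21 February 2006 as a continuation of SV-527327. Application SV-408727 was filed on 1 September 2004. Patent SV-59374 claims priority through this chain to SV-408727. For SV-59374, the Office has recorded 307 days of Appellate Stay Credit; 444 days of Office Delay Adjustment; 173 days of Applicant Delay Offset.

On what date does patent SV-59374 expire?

Earliest priority filing: 1 September 2004.
Base term: 1 September 2004 + 18 years → 1 September 2022.
Appellate Stay Credit: +307 days → 5 July 2023.
Office Delay Adjustment: +444 days → 21 September 2024.
Applicant Delay Offset: −173 days → 1 April 2024.

April 1, 2024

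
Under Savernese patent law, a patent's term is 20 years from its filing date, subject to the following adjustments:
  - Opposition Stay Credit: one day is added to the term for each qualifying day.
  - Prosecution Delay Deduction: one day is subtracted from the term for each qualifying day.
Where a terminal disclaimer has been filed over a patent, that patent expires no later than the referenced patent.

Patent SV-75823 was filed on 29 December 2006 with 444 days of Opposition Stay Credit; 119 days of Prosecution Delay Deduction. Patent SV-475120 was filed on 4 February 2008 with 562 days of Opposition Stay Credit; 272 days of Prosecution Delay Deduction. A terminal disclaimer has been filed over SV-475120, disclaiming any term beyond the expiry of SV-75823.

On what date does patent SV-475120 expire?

November 19, 2027

Natural term of SV-475120:
  Base: filing + 20 years → 4 February 2028.
  Opposition Stay Credit: +562 days → 19 August 2029.
  Prosecution Delay Deduction: −272 days → 20 November 2028.
Expiry of referenced patent SV-75823:
  Base: filing + 20 years → 29 December 2026.
  Opposition Stay Credit: +444 days → 17 March 2028.
  Prosecution Delay Deduction: −119 days → 19 November 2027.
Terminal disclaimer: SV-475120 expires on the earlier of 20 November 2028 and 19 November 2027.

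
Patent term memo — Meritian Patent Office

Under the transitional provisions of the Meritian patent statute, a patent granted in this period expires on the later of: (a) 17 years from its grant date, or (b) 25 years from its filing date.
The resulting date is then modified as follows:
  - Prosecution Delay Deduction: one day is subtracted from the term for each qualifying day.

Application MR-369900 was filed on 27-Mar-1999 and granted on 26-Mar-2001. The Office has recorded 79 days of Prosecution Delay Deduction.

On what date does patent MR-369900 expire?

January 8, 2024

(a) grant + 17 years → 26 March 2018.
(b) filing + 25 years → 27 March 2024.
Later of the two: 27 March 2024.
Prosecution Delay Deduction: −79 days → 8 January 2024.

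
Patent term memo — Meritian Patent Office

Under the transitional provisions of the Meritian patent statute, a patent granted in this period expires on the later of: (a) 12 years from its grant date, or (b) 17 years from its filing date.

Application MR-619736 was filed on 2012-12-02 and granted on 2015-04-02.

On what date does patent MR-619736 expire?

December 2, 2029

(a) grant + 12 years → 2 April 2027.
(b) filing + 17 years → 2 December 2029.
Later of the two: 2 December 2029.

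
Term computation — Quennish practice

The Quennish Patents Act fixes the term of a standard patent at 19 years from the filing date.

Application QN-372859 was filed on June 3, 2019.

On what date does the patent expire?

Filing date + 19 years → 3 June 2038.

June 3, 2038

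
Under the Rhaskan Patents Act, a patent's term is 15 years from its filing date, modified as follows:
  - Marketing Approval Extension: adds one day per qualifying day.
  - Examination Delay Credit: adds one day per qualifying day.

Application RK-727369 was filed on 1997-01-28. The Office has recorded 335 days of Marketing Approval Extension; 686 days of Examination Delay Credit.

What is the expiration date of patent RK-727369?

November 14, 2014

Base term: filing date + 15 years → 28 January 2012.
Marketing Approval Extension: +335 days → 28 December 2012.
Examination Delay Credit: +686 days → 14 November 2014.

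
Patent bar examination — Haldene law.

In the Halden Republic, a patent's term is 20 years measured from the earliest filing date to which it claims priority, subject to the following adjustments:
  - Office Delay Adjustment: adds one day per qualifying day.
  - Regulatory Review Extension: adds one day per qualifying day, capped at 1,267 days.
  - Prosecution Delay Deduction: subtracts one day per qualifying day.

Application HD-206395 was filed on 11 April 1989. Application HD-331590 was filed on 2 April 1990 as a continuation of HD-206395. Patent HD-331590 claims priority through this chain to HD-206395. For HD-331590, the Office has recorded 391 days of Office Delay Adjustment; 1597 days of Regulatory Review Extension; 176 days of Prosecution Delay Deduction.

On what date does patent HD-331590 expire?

2013-05-02

Earliest priority filing: 11 April 1989.
Base term: 11 April 1989 + 20 years → 11 April 2009.
Office Delay Adjustment: +391 days → 7 May 2010.
Regulatory Review Extension: 1597 days claimed exceeds the 1267-day cap, so +1267 days → 25 October 2013.
Prosecution Delay Deduction: −176 days → 2 May 2013.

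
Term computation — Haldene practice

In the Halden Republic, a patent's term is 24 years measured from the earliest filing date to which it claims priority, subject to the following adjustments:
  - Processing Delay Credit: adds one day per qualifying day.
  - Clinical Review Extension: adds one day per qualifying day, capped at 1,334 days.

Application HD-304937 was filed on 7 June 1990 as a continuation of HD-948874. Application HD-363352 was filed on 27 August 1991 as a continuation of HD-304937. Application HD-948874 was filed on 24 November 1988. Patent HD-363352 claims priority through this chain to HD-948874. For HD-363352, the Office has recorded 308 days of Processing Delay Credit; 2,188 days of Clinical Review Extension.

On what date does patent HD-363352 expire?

Earliest priority filing: 24 November 1988.
Base term: 24 November 1988 + 24 years → 24 November 2012.
Processing Delay Credit: +308 days → 28 September 2013.
Clinical Review Extension: 2188 days claimed exceeds the 1334-day cap, so +1334 days → 24 May 2017.

2017-05-24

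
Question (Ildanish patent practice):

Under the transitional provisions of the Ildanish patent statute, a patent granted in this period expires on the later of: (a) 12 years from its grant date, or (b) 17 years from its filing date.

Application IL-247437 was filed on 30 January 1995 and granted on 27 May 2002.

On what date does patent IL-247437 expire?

(a) grant + 12 years → 27 May 2014.
(b) filing + 17 years → 30 January 2012.
Later of the two: 27 May 2014.

2014-05-27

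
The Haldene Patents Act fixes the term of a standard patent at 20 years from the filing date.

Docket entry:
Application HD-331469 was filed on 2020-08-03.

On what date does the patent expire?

August 3, 2040

Filing date + 20 years → 3 August 2040.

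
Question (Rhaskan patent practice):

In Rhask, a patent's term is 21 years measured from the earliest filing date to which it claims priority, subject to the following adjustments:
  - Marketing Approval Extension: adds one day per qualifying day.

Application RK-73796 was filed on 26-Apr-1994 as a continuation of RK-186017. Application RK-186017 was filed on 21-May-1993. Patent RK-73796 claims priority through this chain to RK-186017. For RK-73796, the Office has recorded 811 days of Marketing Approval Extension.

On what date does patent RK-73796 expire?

August 9, 2016

Earliest priority filing: 21 May 1993.
Base term: 21 May 1993 + 21 years → 21 May 2014.
Marketing Approval Extension: +811 days → 9 August 2016.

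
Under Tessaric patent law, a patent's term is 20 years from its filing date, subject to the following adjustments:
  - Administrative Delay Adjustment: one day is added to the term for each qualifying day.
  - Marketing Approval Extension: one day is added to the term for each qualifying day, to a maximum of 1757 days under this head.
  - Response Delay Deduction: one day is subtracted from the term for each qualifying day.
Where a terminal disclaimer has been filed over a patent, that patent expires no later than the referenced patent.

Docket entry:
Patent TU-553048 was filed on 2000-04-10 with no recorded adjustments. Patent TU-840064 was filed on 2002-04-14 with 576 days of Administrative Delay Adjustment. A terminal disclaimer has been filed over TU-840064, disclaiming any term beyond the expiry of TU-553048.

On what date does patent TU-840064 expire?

April 10, 2020

Natural term of TU-840064:
  Base: filing + 20 years → 14 April 2022.
  Administrative Delay Adjustment: +576 days → 11 November 2023.
Expiry of referenced patent TU-553048:
  Base: filing + 20 years → 10 April 2020.
Terminal disclaimer: TU-840064 expires on the earlier of 11 November 2023 and 10 April 2020.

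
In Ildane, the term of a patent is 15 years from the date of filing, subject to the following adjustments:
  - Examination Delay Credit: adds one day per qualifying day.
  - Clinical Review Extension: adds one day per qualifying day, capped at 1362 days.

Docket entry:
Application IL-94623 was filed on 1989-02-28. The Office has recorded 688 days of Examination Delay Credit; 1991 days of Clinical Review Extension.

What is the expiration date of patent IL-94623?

Base term: filing date + 15 years → 28 February 2004.
Examination Delay Credit: +688 days → 16 January 2006.
Clinical Review Extension: 1991 days claimed exceeds the 1362-day cap, so +1362 days → 9 October 2009.

October 9, 2009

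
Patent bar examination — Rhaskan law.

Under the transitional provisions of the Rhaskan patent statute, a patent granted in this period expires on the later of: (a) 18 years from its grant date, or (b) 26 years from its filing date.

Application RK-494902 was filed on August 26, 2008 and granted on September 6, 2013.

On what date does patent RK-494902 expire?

August 26, 2034

(a) grant + 18 years → 6 September 2031.
(b) filing + 26 years → 26 August 2034.
Later of the two: 26 August 2034.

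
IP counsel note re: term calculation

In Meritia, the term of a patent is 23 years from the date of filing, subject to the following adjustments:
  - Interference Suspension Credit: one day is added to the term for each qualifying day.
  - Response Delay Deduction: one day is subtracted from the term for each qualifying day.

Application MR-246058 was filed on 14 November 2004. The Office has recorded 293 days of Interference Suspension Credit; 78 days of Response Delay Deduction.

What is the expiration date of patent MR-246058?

Base term: filing date + 23 years → 14 November 2027.
Interference Suspension Credit: +293 days → 2 September 2028.
Response Delay Deduction: −78 days → 16 June 2028.

2028-06-16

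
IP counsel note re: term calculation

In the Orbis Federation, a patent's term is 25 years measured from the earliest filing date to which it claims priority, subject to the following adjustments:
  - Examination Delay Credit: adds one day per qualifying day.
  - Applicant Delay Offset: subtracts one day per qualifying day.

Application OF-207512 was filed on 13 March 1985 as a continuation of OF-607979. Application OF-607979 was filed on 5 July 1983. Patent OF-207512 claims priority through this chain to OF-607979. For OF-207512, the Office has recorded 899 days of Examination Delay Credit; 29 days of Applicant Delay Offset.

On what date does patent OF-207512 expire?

Earliest priority filing: 5 July 1983.
Base term: 5 July 1983 + 25 years → 5 July 2008.
Examination Delay Credit: +899 days → 21 December 2010.
Applicant Delay Offset: −29 days → 22 November 2010.

2010-11-22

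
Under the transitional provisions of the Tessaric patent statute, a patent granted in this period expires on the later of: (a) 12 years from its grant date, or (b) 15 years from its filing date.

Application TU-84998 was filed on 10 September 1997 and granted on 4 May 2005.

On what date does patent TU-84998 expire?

(a) grant + 12 years → 4 May 2017.
(b) filing + 15 years → 10 September 2012.
Later of the two: 4 May 2017.

May 4, 2017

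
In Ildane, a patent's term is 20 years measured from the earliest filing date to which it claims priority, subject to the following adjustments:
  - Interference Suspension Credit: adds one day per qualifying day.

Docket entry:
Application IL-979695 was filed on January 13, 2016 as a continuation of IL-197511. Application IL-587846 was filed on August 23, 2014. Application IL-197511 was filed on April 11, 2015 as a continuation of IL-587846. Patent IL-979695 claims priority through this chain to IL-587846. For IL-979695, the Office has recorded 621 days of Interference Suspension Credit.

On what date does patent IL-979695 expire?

Earliest priority filing: 23 August 2014.
Base term: 23 August 2014 + 20 years → 23 August 2034.
Interference Suspension Credit: +621 days → 5 May 2036.

May 5, 2036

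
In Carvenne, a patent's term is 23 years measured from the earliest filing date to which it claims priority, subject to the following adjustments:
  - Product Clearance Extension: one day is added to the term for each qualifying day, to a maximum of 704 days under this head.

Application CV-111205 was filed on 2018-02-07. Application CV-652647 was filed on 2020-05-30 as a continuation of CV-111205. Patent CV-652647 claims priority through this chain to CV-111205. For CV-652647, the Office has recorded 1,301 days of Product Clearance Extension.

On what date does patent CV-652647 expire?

Earliest priority filing: 7 February 2018.
Base term: 7 February 2018 + 23 years → 7 February 2041.
Product Clearance Extension: 1301 days claimed exceeds the 704-day cap, so +704 days → 12 January 2043.

2043-01-12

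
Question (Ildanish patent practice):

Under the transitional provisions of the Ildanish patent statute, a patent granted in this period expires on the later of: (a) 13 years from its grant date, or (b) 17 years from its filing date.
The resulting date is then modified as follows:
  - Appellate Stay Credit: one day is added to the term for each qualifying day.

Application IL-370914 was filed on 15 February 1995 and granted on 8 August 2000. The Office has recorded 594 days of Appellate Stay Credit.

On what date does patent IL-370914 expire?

March 25, 2015

(a) grant + 13 years → 8 August 2013.
(b) filing + 17 years → 15 February 2012.
Later of the two: 8 August 2013.
Appellate Stay Credit: +594 days → 25 March 2015.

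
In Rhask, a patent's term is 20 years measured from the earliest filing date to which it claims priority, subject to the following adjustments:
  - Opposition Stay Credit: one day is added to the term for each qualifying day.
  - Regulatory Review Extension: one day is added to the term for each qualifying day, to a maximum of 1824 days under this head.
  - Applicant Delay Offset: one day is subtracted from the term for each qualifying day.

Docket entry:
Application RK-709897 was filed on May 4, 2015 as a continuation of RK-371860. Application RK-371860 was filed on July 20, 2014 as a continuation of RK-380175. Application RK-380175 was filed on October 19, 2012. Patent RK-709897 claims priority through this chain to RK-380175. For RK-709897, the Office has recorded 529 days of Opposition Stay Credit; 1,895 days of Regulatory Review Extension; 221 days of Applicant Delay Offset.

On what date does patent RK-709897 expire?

Earliest priority filing: 19 October 2012.
Base term: 19 October 2012 + 20 years → 19 October 2032.
Opposition Stay Credit: +529 days → 1 April 2034.
Regulatory Review Extension: 1895 days claimed exceeds the 1824-day cap, so +1824 days → 30 March 2039.
Applicant Delay Offset: −221 days → 21 August 2038.

August 21, 2038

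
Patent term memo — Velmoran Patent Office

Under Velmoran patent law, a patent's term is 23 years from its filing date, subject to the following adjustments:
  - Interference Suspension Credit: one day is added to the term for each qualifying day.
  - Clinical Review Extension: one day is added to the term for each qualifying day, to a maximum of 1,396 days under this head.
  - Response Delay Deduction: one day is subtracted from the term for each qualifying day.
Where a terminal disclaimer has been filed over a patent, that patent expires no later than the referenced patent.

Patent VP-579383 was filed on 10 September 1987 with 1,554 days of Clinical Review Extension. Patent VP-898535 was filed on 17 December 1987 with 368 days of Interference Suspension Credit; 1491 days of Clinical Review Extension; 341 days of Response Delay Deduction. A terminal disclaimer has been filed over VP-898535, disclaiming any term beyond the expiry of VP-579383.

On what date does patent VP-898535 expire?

Natural term of VP-898535:
  Base: filing + 23 years → 17 December 2010.
  Interference Suspension Credit: +368 days → 20 December 2011.
  Clinical Review Extension: 1491 days claimed exceeds the 1396-day cap, so +1396 days → 16 October 2015.
  Response Delay Deduction: −341 days → 9 November 2014.
Expiry of referenced patent VP-579383:
  Base: filing + 23 years → 10 September 2010.
  Clinical Review Extension: 1554 days claimed exceeds the 1396-day cap, so +1396 days → 7 July 2014.
Terminal disclaimer: VP-898535 expires on the earlier of 9 November 2014 and 7 July 2014.

2014-07-07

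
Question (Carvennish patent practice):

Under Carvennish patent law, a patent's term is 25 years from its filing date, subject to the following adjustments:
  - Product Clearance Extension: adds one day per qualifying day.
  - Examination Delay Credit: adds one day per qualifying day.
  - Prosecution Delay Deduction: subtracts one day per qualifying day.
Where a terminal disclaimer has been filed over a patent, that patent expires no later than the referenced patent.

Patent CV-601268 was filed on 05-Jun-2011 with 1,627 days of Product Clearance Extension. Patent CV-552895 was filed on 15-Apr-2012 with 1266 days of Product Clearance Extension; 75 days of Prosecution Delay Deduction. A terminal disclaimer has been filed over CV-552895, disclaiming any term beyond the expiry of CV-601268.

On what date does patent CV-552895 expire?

July 19, 2040

Natural term of CV-552895:
  Base: filing + 25 years → 15 April 2037.
  Product Clearance Extension: +1266 days → 2 October 2040.
  Prosecution Delay Deduction: −75 days → 19 July 2040.
Expiry of referenced patent CV-601268:
  Base: filing + 25 years → 5 June 2036.
  Product Clearance Extension: +1627 days → 18 November 2040.
Terminal disclaimer: CV-552895 expires on the earlier of 19 July 2040 and 18 November 2040.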